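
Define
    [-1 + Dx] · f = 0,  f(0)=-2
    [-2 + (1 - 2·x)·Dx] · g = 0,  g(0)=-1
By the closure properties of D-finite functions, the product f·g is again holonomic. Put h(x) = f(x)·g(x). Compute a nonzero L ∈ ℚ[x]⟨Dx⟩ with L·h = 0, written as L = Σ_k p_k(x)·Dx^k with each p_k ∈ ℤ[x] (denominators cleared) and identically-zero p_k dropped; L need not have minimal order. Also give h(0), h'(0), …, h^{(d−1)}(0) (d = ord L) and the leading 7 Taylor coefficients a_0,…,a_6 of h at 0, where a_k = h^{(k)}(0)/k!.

f: a_k = -2, -2, -1, -1/3, -1/12, -1/60, -1/360, …
g: a_k = -1, -2, -4, -8, -16, -32, -64, …
Sym-product of L_f,L_g gives L₀ (≤ ord 1).
L = (3 - 2·x) + (-1 + 2·x)·Dx  (order 1).
h: a_k = 2, 6, 13, 79/3, 211/4, 6331/60, 75973/360, …
ICs: h(0) = 2.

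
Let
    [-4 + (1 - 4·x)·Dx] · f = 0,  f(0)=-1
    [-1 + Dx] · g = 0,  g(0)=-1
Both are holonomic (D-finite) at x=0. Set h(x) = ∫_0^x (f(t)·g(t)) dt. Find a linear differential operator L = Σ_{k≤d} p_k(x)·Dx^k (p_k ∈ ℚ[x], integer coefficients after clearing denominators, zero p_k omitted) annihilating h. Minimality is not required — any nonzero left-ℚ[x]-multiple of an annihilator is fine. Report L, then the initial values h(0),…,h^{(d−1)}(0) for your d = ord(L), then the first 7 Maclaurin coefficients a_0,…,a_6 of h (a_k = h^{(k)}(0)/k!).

L = (5 - 4·x)·Dx + (-1 + 4·x)·Dx^2  (order 2).
h: a_k = 0, 1, 5/2, 41/6, 493/24, 7889/120, 157781/720, …
ICs: h(0) = 0, h′(0) = 1.

f: a_k = -1, -4, -16, -64, -256, -1024, -4096, …
g: a_k = -1, -1, -1/2, -1/6, -1/24, -1/120, -1/720, …
L₀ := L_f ⊗_s L_g (sym. prod.), ord ≤ 1.
h=∫h₀ ⇒ L = L₀·Dx.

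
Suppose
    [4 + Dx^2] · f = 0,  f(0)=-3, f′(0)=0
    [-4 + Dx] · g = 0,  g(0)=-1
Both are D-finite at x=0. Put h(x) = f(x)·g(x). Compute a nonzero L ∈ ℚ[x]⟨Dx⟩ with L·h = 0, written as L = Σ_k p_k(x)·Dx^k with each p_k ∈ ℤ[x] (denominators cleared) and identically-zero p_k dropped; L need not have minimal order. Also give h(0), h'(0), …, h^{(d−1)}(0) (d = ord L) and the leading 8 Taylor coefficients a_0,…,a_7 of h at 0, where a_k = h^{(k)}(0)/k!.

L = 20 - 8·Dx + Dx^2  (order 2).
h: a_k = 3, 12, 18, 8, -14, -152/5, -156/5, -2224/105, …
ICs: h(0) = 3, h′(0) = 12.

f: a_k = -3, 0, 6, 0, -2, 0, 4/15, 0, …
g: a_k = -1, -4, -8, -32/3, -32/3, -128/15, -256/45, -1024/315, …
L₀ := L_f ⊗_s L_g (sym. prod.), ord ≤ 2.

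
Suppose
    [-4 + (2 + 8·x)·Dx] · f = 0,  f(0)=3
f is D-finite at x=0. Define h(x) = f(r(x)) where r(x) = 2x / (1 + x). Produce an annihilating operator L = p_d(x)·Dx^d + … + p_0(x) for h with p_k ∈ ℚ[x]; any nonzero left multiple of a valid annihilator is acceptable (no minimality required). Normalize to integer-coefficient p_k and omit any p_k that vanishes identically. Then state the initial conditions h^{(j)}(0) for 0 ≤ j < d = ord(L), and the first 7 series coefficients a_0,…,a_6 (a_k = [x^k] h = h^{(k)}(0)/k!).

f: a_k = 3, 6, -6, 12, -30, 84, -252, …
L₀ from L_f via x↦r, Dx↦r'^{-1}Dx.
L = -4 + (1 + 10·x + 9·x^2)·Dx  (order 1).
h: a_k = 3, 12, -36, 156, -852, 5292, -35460, …
ICs: h(0) = 3.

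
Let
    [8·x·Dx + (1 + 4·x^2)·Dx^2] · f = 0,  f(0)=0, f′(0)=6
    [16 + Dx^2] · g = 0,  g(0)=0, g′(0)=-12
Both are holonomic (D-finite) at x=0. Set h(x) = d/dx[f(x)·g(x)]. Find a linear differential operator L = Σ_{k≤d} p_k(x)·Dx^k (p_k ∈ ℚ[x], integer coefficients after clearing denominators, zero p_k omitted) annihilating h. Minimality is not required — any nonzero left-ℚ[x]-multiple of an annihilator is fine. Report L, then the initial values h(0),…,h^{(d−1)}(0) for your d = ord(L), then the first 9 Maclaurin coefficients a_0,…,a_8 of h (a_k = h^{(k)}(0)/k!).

L = (4096 + 58368·x^2 + 354304·x^4 + 983040·x^6 + 1867776·x^8 + 2621440·x^10 + 2097152·x^12) + (1984·x + 30208·x^3 + 158720·x^5 + 409600·x^7 + 655360·x^9 + 524288·x^11)·Dx + (336 + 5216·x^2 + 34560·x^4 + 114176·x^6 + 249856·x^8 + 360448·x^10 + 262144·x^12)·Dx^2 + (124·x + 1888·x^3 + 9920·x^5 + 25600·x^7 + 40960·x^9 + 32768·x^11)·Dx^3 + (5 + 98·x^2 + 776·x^4 + 3296·x^6 + 8320·x^8 + 12288·x^10 + 8192·x^12)·Dx^4  (order 4).
h: a_k = 0, -144, 0, 1152, 0, -3840, 0, 12288, 0, …
ICs: h(0) = 0, h′(0) = -144, h′′(0) = 0, h′′′(0) = 6912.

f: a_k = 0, 6, 0, -8, 0, 96/5, 0, -384/7, 0, …
g: a_k = 0, -12, 0, 32, 0, -128/5, 0, 1024/105, 0, …
Sym-product of L_f,L_g gives L₀ (≤ ord 4).
h=h₀': d/dx-closure on L₀ ⇒ L.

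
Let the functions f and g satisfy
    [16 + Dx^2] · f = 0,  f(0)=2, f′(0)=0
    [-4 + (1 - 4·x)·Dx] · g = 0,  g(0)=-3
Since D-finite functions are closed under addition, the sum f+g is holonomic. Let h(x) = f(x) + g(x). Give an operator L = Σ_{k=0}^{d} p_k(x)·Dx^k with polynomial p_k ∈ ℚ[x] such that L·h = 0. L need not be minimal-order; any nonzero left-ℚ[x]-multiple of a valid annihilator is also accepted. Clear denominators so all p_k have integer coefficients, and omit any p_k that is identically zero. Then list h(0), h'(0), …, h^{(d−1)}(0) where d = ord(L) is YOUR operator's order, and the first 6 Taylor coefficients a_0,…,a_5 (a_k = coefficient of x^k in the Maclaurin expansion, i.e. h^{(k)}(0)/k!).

L = (-448 + 512·x - 1024·x^2) + (48 - 320·x + 768·x^2 - 1024·x^3)·Dx + (-28 + 32·x - 64·x^2)·Dx^2 + (3 - 20·x + 48·x^2 - 64·x^3)·Dx^3  (order 3).
h: a_k = -1, -12, -64, -192, -2240/3, -3072, …
ICs: h(0) = -1, h′(0) = -12, h′′(0) = -128.

f: a_k = 2, 0, -16, 0, 64/3, 0, …
g: a_k = -3, -12, -48, -192, -768, -3072, …
f+g: L₀ = lclm(L_f,L_g), ord ≤ 2+1.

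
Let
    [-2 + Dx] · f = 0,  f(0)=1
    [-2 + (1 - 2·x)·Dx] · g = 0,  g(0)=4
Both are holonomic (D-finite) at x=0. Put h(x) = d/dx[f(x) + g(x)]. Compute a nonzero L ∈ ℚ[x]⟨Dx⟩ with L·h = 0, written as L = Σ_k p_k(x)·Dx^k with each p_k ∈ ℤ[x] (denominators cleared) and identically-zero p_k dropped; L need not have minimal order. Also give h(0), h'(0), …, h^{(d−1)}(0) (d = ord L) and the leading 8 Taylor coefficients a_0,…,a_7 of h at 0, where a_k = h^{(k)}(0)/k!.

f: a_k = 1, 2, 2, 4/3, 2/3, 4/15, 4/45, 8/315, …
g: a_k = 4, 8, 16, 32, 64, 128, 256, 512, …
L₀ := lclm(L_f,L_g); ord L₀ ≤ 1+1.
h₀' ⇒ L via d/dx closure of L₀.
L = (16 + 16·x) + (-10 - 8·x + 8·x^2)·Dx + (1 - 4·x^2)·Dx^2  (order 2).
h: a_k = 10, 36, 100, 776/3, 1924/3, 23048/15, 161288/45, 2580496/315, …
ICs: h(0) = 10, h′(0) = 36.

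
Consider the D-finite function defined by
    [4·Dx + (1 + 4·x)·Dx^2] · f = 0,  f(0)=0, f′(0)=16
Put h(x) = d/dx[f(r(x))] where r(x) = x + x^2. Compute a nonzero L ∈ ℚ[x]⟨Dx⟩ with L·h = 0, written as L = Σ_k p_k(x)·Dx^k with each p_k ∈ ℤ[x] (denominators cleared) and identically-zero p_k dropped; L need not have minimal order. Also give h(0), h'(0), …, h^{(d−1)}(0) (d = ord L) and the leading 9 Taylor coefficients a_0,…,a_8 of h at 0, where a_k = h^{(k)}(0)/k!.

f: a_k = 0, 16, -32, 256/3, -256, 4096/5, -8192/3, 65536/7, -32768, …
h₀=f(r): pull back L_f along r ⇒ L₀.
Derive L from L₀ (diff closure).
L = 2 + (1 + 2·x)·Dx  (order 1).
h: a_k = 16, -32, 64, -128, 256, -512, 1024, -2048, 4096, …
ICs: h(0) = 16.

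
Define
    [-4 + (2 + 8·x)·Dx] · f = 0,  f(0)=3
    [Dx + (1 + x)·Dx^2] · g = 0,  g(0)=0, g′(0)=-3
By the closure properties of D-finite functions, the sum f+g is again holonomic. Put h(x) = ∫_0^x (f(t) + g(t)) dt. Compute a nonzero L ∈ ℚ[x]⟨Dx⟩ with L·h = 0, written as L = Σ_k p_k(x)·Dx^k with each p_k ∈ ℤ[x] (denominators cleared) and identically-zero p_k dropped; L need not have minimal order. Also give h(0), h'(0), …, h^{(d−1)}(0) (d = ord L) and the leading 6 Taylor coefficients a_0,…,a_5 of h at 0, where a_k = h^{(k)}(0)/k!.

f: a_k = 3, 6, -6, 12, -30, 84, …
g: a_k = 0, -3, 3/2, -1, 3/4, -3/5, …
Weyl lclm of L_f,L_g ⇒ L₀ (ord ≤ 3).
h=∫₀ˣh₀: take L = L₀·Dx.
L = (-8 + 4·x)·Dx^2 + (-10 - 8·x + 20·x^2)·Dx^3 + (-1 - 3·x + 6·x^2 + 8·x^3)·Dx^4  (order 4).
h: a_k = 0, 3, 3/2, -3/2, 11/4, -117/20, …
ICs: h(0) = 0, h′(0) = 3, h′′(0) = 3, h′′′(0) = -9.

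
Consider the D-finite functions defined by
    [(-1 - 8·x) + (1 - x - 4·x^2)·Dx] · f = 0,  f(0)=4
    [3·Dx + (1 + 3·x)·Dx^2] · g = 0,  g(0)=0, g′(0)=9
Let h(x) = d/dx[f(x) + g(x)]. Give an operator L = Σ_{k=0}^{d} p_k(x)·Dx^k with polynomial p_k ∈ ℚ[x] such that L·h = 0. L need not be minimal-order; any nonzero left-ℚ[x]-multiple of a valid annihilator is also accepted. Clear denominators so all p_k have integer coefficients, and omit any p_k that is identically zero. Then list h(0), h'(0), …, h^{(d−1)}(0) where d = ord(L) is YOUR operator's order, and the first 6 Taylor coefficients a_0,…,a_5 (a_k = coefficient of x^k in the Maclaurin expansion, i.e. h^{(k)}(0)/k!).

f: a_k = 4, 4, 20, 36, 116, 260, …
g: a_k = 0, 9, -27/2, 27, -243/4, 729/5, …
f+g: L₀ = lclm(L_f,L_g), ord ≤ 1+2.
Derive L from L₀ (diff closure).
L = (342 + 2178·x + 6624·x^2 + 6336·x^3 + 6912·x^4) + (36 + 696·x + 4356·x^2 + 10176·x^3 + 12960·x^4 + 11520·x^5)·Dx + (-13 - 101·x - 191·x^2 + 225·x^3 + 1440·x^4 + 2928·x^5 + 2304·x^6)·Dx^2  (order 2).
h: a_k = 13, 13, 189, 221, 2029, 2157, …
ICs: h(0) = 13, h′(0) = 13.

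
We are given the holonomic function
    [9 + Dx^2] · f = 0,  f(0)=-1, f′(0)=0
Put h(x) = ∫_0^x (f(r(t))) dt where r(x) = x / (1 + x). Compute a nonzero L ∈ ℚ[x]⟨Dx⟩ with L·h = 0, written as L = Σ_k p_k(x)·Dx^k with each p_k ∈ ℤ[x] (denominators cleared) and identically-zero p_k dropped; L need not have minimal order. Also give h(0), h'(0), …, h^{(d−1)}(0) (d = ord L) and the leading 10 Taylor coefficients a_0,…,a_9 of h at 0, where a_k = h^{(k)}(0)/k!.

f: a_k = -1, 0, 9/2, 0, -27/8, 0, 81/80, 0, -729/4480, 0, …
Change of var in L_f (x↦r) gives L₀.
h=∫₀ˣh₀: take L = L₀·Dx.
L = 9·Dx + (2 + 6·x + 6·x^2 + 2·x^3)·Dx^2 + (1 + 4·x + 6·x^2 + 4·x^3 + x^4)·Dx^3  (order 3).
h: a_k = 0, -1, 0, 3/2, -9/4, 81/40, -3/4, -117/80, 1377/320, -32617/4480, …
ICs: h(0) = 0, h′(0) = -1, h′′(0) = 0.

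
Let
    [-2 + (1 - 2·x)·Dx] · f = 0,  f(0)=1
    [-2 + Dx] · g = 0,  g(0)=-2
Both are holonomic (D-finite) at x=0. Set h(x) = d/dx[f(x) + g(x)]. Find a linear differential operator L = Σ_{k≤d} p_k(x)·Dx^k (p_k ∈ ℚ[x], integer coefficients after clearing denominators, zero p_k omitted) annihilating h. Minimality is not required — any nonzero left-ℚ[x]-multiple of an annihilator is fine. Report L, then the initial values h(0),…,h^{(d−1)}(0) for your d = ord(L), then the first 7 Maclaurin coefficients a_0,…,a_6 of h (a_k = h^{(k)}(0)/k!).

L = (16 + 16·x) + (-10 - 8·x + 8·x^2)·Dx + (1 - 4·x^2)·Dx^2  (order 2).
h: a_k = -2, 0, 16, 176/3, 472/3, 5744/15, 40304/45, …
ICs: h(0) = -2, h′(0) = 0.

f: a_k = 1, 2, 4, 8, 16, 32, 64, …
g: a_k = -2, -4, -4, -8/3, -4/3, -8/15, -8/45, …
Weyl lclm of L_f,L_g ⇒ L₀ (ord ≤ 2).
Differentiate: ansatz ord ≤ ord L₀ ⇒ L.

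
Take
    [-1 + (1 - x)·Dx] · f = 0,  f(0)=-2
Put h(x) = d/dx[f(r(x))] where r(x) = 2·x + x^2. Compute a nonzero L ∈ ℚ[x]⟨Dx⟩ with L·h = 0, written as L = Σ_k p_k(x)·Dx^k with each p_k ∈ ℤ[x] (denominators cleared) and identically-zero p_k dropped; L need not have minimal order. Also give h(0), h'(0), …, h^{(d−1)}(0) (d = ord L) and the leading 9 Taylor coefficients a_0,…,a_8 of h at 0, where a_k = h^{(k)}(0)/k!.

L = (5 + 6·x + 3·x^2) + (-1 + x + 3·x^2 + x^3)·Dx  (order 1).
h: a_k = -4, -20, -72, -232, -700, -2028, -5712, -15760, -42804, …
ICs: h(0) = -4.

f: a_k = -2, -2, -2, -2, -2, -2, -2, -2, -2, …
h₀=f(r): pull back L_f along r ⇒ L₀.
h=h₀': d/dx-closure on L₀ ⇒ L.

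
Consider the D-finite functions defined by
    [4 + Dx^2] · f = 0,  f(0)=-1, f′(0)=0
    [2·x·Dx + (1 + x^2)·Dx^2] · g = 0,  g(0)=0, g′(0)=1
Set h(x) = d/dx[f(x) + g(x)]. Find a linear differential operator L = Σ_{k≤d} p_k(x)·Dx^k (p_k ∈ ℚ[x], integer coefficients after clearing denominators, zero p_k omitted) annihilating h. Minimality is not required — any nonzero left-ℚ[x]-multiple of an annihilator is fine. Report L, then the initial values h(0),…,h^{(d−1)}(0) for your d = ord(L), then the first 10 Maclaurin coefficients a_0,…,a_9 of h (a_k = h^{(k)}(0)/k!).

f: a_k = -1, 0, 2, 0, -2/3, 0, 4/45, 0, -2/315, 0, …
g: a_k = 0, 1, 0, -1/3, 0, 1/5, 0, -1/7, 0, 1/9, …
f+g: L₀ = lclm(L_f,L_g), ord ≤ 2+2.
Derive L from L₀ (diff closure).
L = (-32·x + 80·x^3 + 16·x^5) + (4 + 32·x^2 + 36·x^4 + 8·x^6)·Dx + (-8·x + 20·x^3 + 4·x^5)·Dx^2 + (1 + 8·x^2 + 9·x^4 + 2·x^6)·Dx^3  (order 3).
h: a_k = 1, 4, -1, -8/3, 1, 8/15, -1, -16/315, 1, 8/2835, …
ICs: h(0) = 1, h′(0) = 4, h′′(0) = -2.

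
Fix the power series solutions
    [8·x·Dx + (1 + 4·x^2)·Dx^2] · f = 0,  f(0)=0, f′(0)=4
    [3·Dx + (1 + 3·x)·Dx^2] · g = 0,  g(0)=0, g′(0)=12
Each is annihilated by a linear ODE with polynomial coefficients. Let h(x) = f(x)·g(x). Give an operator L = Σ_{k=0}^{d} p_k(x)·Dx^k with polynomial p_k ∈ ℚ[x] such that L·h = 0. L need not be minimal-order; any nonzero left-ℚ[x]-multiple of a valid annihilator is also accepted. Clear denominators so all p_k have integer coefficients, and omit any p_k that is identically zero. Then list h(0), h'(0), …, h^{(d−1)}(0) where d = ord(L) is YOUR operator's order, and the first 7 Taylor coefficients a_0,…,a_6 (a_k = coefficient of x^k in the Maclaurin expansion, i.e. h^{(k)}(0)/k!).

f: a_k = 0, 4, 0, -16/3, 0, 64/5, 0, …
g: a_k = 0, 12, -18, 36, -81, 972/5, -486, …
Sym-product of L_f,L_g gives L₀ (≤ ord 4).
L = (1632 + 8496·x + 23040·x^2 + 110016·x^3 + 207360·x^4 + 269568·x^5 + 82944·x^7)·Dx + (418 + 6672·x + 44112·x^2 + 151488·x^3 + 393984·x^4 + 642816·x^5 + 725760·x^6 + 82944·x^7 + 290304·x^8)·Dx^2 + (204 + 1844·x + 12096·x^2 + 47408·x^3 + 122880·x^4 + 240192·x^5 + 331776·x^6 + 361728·x^7 + 82944·x^8 + 165888·x^9)·Dx^3 + (25 + 246·x + 1217·x^2 + 4128·x^3 + 10624·x^4 + 22080·x^5 + 34272·x^6 + 41472·x^7 + 43776·x^8 + 13824·x^9 + 20736·x^10)·Dx^4  (order 4).
h: a_k = 0, 0, 48, -72, 80, -228, 3696/5, …
ICs: h(0) = 0, h′(0) = 0, h′′(0) = 96, h′′′(0) = -432.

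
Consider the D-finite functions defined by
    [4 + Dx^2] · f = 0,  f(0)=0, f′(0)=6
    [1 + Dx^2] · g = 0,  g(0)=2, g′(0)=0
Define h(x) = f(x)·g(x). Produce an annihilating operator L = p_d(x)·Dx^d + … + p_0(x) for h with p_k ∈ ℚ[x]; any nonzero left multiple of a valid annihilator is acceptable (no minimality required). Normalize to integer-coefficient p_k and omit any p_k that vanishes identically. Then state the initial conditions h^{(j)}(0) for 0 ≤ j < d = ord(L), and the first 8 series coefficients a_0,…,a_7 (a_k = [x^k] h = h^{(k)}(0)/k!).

L = 9 + 10·Dx^2 + Dx^4  (order 4).
h: a_k = 0, 12, 0, -14, 0, 61/10, 0, -547/420, …
ICs: h(0) = 0, h′(0) = 12, h′′(0) = 0, h′′′(0) = -84.

f: a_k = 0, 6, 0, -4, 0, 4/5, 0, -8/105, …
g: a_k = 2, 0, -1, 0, 1/12, 0, -1/360, 0, …
L₀ := L_f ⊗_s L_g (sym. prod.), ord ≤ 4.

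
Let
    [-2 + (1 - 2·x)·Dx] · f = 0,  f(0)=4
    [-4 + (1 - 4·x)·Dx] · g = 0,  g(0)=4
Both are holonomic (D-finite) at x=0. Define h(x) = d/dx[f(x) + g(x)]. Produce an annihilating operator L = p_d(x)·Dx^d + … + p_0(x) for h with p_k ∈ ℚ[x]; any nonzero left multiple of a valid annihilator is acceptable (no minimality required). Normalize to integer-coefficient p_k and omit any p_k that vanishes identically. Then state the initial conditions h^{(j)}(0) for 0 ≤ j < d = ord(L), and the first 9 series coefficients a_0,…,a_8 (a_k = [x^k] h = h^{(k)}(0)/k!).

f: a_k = 4, 8, 16, 32, 64, 128, 256, 512, 1024, …
g: a_k = 4, 16, 64, 256, 1024, 4096, 16384, 65536, 262144, …
f+g: L₀ = lclm(L_f,L_g), ord ≤ 1+1.
h₀' ⇒ L via d/dx closure of L₀.
L = 48 + (-18 + 48·x)·Dx + (1 - 6·x + 8·x^2)·Dx^2  (order 2).
h: a_k = 24, 160, 864, 4352, 21120, 99840, 462336, 2105344, 9455616, …
ICs: h(0) = 24, h′(0) = 160.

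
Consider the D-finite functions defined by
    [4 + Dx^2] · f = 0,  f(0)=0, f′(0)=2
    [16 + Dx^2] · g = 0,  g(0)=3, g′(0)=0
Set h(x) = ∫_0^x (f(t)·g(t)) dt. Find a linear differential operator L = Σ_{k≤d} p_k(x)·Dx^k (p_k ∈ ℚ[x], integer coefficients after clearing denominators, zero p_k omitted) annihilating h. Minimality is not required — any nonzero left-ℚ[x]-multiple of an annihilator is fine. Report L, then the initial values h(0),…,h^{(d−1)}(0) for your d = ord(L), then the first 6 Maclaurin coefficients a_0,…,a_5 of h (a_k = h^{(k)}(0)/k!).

f: a_k = 0, 2, 0, -4/3, 0, 4/15, …
g: a_k = 3, 0, -24, 0, 32, 0, …
Product ⇒ symmetric product L₀, ord ≤ 4.
∫: right-multiply L₀ by Dx.
L = 144·Dx + 40·Dx^3 + Dx^5  (order 5).
h: a_k = 0, 0, 3, 0, -13, 0, …
ICs: h(0) = 0, h′(0) = 0, h′′(0) = 6, h′′′(0) = 0, h′′′′(0) = -312.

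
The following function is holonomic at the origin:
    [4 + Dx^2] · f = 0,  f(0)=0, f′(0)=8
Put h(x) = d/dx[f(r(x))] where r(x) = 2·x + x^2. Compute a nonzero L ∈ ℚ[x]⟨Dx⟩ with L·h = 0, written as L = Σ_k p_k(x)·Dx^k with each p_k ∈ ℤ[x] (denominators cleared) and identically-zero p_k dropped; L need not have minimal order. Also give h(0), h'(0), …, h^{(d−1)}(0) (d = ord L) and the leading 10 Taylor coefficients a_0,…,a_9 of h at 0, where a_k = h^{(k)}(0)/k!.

f: a_k = 0, 8, 0, -16/3, 0, 16/15, 0, -32/315, 0, 16/2835, …
h₀=f(r): pull back L_f along r ⇒ L₀.
h=h₀': d/dx-closure on L₀ ⇒ L.
L = (19 + 64·x + 96·x^2 + 64·x^3 + 16·x^4) + (-3 - 3·x)·Dx + (1 + 2·x + x^2)·Dx^2  (order 2).
h: a_k = 16, 16, -128, -256, 32/3, 480, 22784/45, -1024/45, -155104/315, -8992/21, …
ICs: h(0) = 16, h′(0) = 16.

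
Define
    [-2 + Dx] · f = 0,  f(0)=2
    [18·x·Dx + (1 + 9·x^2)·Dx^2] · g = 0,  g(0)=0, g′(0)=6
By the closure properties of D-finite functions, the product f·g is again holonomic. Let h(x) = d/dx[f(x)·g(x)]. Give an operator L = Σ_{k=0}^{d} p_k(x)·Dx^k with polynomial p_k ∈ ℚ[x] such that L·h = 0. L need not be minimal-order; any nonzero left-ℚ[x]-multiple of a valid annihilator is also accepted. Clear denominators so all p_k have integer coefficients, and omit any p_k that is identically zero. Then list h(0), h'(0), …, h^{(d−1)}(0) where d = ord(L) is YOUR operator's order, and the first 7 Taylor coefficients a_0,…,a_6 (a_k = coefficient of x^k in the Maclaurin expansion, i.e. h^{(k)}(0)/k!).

L = (-14 - 72·x + 558·x^2 - 648·x^3 + 324·x^4) + (5 + 54·x - 315·x^2 + 486·x^3 - 324·x^4)·Dx + (1 - 9·x + 18·x^2 - 81·x^3 + 81·x^4)·Dx^2  (order 2).
h: a_k = 12, 48, -36, -224, 652, 2064, -92804/15, …
ICs: h(0) = 12, h′(0) = 48.

f: a_k = 2, 4, 4, 8/3, 4/3, 8/15, 8/45, …
g: a_k = 0, 6, 0, -18, 0, 486/5, 0, …
h₀=f·g: eliminate ⇒ L₀, order ≤ 1·2.
Differentiate: ansatz ord ≤ ord L₀ ⇒ L.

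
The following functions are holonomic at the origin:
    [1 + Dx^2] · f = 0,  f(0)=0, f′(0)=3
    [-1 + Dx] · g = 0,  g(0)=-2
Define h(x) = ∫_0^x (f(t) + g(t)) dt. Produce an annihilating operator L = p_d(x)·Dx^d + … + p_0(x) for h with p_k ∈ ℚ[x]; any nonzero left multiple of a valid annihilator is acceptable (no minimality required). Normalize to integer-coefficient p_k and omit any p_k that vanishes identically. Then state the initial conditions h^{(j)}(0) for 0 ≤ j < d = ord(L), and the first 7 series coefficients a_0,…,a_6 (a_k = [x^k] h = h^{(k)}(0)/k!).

f: a_k = 0, 3, 0, -1/2, 0, 1/40, 0, …
g: a_k = -2, -2, -1, -1/3, -1/12, -1/60, -1/360, …
f+g: L₀ = lclm(L_f,L_g), ord ≤ 2+1.
Integrate: L := L₀·Dx.
L = -Dx + Dx^2 - Dx^3 + Dx^4  (order 4).
h: a_k = 0, -2, 1/2, -1/3, -5/24, -1/60, 1/720, …
ICs: h(0) = 0, h′(0) = -2, h′′(0) = 1, h′′′(0) = -2.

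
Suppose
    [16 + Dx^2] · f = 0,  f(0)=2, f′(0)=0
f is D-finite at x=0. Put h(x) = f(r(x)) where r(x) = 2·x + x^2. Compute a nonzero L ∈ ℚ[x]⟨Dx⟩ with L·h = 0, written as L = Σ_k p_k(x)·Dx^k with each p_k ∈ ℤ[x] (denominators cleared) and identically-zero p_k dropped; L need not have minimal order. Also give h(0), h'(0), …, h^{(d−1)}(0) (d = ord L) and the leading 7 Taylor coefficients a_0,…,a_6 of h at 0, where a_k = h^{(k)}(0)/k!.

f: a_k = 2, 0, -16, 0, 64/3, 0, -512/45, …
f∘r: x↦r, Dx↦Dx/r' in L_f ⇒ L₀.
L = (64 + 192·x + 192·x^2 + 64·x^3) - Dx + (1 + x)·Dx^2  (order 2).
h: a_k = 2, 0, -64, -64, 976/3, 2048/3, -9728/45, …
ICs: h(0) = 2, h′(0) = 0.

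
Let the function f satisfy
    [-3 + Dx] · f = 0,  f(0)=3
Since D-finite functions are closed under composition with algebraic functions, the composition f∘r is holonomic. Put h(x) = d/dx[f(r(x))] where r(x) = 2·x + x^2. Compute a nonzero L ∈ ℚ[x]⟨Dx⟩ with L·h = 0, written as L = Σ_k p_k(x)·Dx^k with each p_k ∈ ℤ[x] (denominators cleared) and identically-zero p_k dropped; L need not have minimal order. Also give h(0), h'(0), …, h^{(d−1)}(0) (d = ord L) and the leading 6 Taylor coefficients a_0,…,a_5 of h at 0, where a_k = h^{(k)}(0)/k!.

L = (7 + 12·x + 6·x^2) + (-1 - x)·Dx  (order 1).
h: a_k = 18, 126, 486, 1350, 2997, 28107/5, …
ICs: h(0) = 18.

f: a_k = 3, 9, 27/2, 27/2, 81/8, 243/40, …
f∘r: x↦r, Dx↦Dx/r' in L_f ⇒ L₀.
Differentiate: ansatz ord ≤ ord L₀ ⇒ L.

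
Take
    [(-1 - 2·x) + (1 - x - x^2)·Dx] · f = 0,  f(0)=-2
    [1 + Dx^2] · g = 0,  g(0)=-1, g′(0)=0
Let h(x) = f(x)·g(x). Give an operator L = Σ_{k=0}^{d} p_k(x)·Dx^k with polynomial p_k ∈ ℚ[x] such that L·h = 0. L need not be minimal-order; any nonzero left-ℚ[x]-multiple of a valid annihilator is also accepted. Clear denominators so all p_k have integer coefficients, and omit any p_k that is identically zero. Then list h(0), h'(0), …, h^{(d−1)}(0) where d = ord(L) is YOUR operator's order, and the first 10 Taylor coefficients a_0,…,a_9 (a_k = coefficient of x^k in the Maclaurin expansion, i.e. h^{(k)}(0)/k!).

L = (1 + x + x^2) + (2 + 4·x)·Dx + (-1 + x + x^2)·Dx^2  (order 2).
h: a_k = 2, 2, 3, 5, 97/12, 157/12, 7619/360, 12329/360, 124121/2240, 1807513/20160, …
ICs: h(0) = 2, h′(0) = 2.

f: a_k = -2, -2, -4, -6, -10, -16, -26, -42, -68, -110, …
g: a_k = -1, 0, 1/2, 0, -1/24, 0, 1/720, 0, -1/40320, 0, …
Product ⇒ symmetric product L₀, ord ≤ 2.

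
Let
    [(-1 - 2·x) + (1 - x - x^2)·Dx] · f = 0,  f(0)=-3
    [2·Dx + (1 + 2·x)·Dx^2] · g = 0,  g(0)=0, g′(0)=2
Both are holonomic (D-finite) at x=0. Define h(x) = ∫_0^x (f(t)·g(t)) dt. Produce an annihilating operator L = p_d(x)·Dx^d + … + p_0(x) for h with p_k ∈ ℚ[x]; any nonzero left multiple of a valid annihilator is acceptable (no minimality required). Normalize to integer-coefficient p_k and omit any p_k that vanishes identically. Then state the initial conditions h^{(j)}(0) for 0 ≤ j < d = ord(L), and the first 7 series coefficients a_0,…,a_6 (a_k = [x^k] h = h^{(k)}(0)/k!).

L = (4 + 8·x)·Dx + (10·x + 10·x^2)·Dx^2 + (-1 - x + 3·x^2 + 2·x^3)·Dx^3  (order 3).
h: a_k = 0, 0, -3, 0, -7/2, -2/5, -88/15, …
ICs: h(0) = 0, h′(0) = 0, h′′(0) = -6.

f: a_k = -3, -3, -6, -9, -15, -24, -39, …
g: a_k = 0, 2, -2, 8/3, -4, 32/5, -32/3, …
Product ⇒ symmetric product L₀, ord ≤ 2.
h=∫₀ˣh₀: take L = L₀·Dx.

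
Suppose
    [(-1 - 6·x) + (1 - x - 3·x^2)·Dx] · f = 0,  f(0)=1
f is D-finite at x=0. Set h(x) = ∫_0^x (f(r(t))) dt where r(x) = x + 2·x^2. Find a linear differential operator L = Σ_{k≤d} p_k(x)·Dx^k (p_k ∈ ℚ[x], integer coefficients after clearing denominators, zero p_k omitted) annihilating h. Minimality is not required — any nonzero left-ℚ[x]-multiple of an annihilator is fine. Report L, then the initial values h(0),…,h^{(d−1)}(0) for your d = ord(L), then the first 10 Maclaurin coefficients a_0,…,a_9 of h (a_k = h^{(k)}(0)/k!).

L = (1 + 10·x + 36·x^2 + 48·x^3)·Dx + (-1 + x + 5·x^2 + 12·x^3 + 12·x^4)·Dx^2  (order 2).
h: a_k = 0, 1, 1/2, 2, 23/4, 77/5, 46, 1009/7, 3589/8, 1430, …
ICs: h(0) = 0, h′(0) = 1.

f: a_k = 1, 1, 4, 7, 19, 40, 97, 217, 508, 1159, …
Substitute x→r, Dx→(1/r')Dx; clear ⇒ L₀.
h=∫h₀ ⇒ L = L₀·Dx.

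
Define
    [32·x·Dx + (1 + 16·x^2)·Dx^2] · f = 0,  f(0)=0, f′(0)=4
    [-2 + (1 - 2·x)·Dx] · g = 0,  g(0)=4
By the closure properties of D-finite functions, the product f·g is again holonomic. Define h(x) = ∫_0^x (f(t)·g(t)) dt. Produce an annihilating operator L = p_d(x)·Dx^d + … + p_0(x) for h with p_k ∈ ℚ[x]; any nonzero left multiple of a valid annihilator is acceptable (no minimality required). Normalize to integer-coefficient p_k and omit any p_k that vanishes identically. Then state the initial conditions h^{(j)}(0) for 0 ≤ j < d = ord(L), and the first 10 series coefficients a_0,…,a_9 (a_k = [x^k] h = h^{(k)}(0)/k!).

f: a_k = 0, 4, 0, -64/3, 0, 1024/5, 0, -16384/7, 0, 262144/9, …
g: a_k = 4, 8, 16, 32, 64, 128, 256, 512, 1024, 2048, …
L₀ := L_f ⊗_s L_g (sym. prod.), ord ≤ 2.
h=∫h₀ ⇒ L = L₀·Dx.
L = 64·x·Dx + (4 - 32·x + 128·x^2)·Dx^2 + (-1 + 2·x - 16·x^2 + 32·x^3)·Dx^3  (order 3).
h: a_k = 0, 0, 8, 32/3, -16/3, -128/15, 5504/45, 22016/105, -84352/105, -1349632/945, …
ICs: h(0) = 0, h′(0) = 0, h′′(0) = 16.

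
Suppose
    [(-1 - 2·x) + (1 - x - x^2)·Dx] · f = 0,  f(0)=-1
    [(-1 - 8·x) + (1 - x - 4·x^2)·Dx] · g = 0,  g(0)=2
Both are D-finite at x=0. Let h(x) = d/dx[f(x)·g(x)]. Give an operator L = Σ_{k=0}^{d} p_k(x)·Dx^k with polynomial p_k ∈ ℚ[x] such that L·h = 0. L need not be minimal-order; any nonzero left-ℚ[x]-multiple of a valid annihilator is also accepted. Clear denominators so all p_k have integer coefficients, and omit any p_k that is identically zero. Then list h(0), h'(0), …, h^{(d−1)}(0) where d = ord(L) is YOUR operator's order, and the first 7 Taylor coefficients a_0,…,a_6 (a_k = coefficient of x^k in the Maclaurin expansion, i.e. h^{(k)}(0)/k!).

f: a_k = -1, -1, -2, -3, -5, -8, -13, …
g: a_k = 2, 2, 10, 18, 58, 130, 362, …
L₀ := L_f ⊗_s L_g (sym. prod.), ord ≤ 1.
Derive L from L₀ (diff closure).
L = (16 + 18·x - 12·x^2 - 352·x^3 + 12·x^4 + 600·x^5 + 320·x^6) + (-2 - 4·x + 39·x^2 + 8·x^3 - 140·x^4 - 21·x^5 + 140·x^6 + 64·x^7)·Dx  (order 1).
h: a_k = -4, -32, -114, -448, -1400, -4524, -13412, …
ICs: h(0) = -4.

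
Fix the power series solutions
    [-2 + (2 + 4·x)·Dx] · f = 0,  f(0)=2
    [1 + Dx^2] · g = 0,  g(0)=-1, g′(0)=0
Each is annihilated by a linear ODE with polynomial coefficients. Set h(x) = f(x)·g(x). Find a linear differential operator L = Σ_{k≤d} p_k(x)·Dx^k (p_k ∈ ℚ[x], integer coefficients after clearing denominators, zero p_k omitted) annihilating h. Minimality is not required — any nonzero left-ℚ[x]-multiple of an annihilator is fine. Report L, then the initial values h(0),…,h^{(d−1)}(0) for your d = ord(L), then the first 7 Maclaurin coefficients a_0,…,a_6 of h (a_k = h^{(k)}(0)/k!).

L = (4 + 4·x + 4·x^2) + (-2 - 4·x)·Dx + (1 + 4·x + 4·x^2)·Dx^2  (order 2).
h: a_k = -2, -2, 2, 0, 2/3, -4/3, 92/45, …
ICs: h(0) = -2, h′(0) = -2.

f: a_k = 2, 2, -1, 1, -5/4, 7/4, -21/8, …
g: a_k = -1, 0, 1/2, 0, -1/24, 0, 1/720, …
Product ⇒ symmetric product L₀, ord ≤ 2.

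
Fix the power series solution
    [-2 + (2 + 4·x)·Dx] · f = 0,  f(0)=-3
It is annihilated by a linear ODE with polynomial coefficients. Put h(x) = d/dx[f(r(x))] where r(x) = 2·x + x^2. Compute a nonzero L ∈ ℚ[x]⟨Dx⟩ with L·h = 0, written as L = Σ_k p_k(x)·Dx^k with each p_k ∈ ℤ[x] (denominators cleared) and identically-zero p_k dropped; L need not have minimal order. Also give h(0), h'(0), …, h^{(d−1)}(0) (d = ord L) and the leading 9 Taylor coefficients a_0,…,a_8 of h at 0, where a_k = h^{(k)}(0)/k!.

f: a_k = -3, -3, 3/2, -3/2, 15/8, -21/8, 63/16, -99/16, 1287/128, …
h₀=f(r): pull back L_f along r ⇒ L₀.
h=h₀': d/dx-closure on L₀ ⇒ L.
L = -1 + (-1 - 5·x - 6·x^2 - 2·x^3)·Dx  (order 1).
h: a_k = -6, 6, -18, 54, -165, 513, -1617, 5151, -66177/4, …
ICs: h(0) = -6.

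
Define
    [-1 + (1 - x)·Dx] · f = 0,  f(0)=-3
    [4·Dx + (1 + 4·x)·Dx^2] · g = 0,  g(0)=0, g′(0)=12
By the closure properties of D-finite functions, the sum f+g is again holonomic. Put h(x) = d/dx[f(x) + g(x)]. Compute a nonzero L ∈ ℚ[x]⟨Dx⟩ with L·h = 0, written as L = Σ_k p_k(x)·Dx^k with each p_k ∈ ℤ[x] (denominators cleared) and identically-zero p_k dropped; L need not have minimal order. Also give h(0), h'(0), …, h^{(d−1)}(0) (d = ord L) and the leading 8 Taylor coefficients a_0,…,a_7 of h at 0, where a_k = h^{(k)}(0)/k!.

f: a_k = -3, -3, -3, -3, -3, -3, -3, -3, …
g: a_k = 0, 12, -24, 64, -192, 3072/5, -2048, 49152/7, …
f+g: L₀ = lclm(L_f,L_g), ord ≤ 1+2.
Differentiate: ansatz ord ≤ ord L₀ ⇒ L.
L = (44 + 16·x) + (-13 + 56·x + 32·x^2)·Dx + (-3 - 11·x + 6·x^2 + 8·x^3)·Dx^2  (order 2).
h: a_k = 9, -54, 183, -780, 3057, -12306, 49131, -196632, …
ICs: h(0) = 9, h′(0) = -54.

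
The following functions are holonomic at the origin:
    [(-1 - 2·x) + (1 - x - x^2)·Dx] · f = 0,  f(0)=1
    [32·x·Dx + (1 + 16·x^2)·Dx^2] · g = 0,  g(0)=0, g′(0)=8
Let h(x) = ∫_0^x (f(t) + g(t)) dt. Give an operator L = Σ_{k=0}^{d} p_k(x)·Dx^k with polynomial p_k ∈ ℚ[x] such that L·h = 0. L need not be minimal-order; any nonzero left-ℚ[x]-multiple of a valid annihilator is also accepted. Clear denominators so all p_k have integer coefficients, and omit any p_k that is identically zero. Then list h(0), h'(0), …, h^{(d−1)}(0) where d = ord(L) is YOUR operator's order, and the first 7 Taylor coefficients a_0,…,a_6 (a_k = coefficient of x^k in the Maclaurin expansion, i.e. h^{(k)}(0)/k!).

f: a_k = 1, 1, 2, 3, 5, 8, 13, …
g: a_k = 0, 8, 0, -128/3, 0, 2048/5, 0, …
L₀ := lclm(L_f,L_g); ord L₀ ≤ 1+2.
∫: right-multiply L₀ by Dx.
L = (-64 + 256·x + 3904·x^2 + 6912·x^3 + 9696·x^4 + 1536·x^6)·Dx^2 + (25 + 24·x - 542·x^2 + 780·x^3 + 6800·x^4 + 6560·x^5 + 768·x^6 + 1536·x^7)·Dx^3 + (-2 - 17·x - 62·x^2 - 202·x^3 - 445·x^4 + 1136·x^5 + 576·x^6 + 256·x^7 + 256·x^8)·Dx^4  (order 4).
h: a_k = 0, 1, 9/2, 2/3, -119/12, 1, 348/5, …
ICs: h(0) = 0, h′(0) = 1, h′′(0) = 9, h′′′(0) = 4.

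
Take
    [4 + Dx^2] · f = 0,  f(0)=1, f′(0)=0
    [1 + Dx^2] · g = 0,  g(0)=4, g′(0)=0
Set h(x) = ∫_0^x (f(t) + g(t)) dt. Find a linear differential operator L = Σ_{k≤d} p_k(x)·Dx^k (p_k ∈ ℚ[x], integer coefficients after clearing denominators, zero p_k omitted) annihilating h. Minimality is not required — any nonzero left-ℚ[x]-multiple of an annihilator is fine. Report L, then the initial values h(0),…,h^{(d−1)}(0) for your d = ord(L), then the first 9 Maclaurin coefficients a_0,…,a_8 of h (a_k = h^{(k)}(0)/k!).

f: a_k = 1, 0, -2, 0, 2/3, 0, -4/45, 0, 2/315, …
g: a_k = 4, 0, -2, 0, 1/6, 0, -1/180, 0, 1/10080, …
L₀ := lclm(L_f,L_g); ord L₀ ≤ 2+2.
h=∫₀ˣh₀: take L = L₀·Dx.
L = 4·Dx + 5·Dx^3 + Dx^5  (order 5).
h: a_k = 0, 5, 0, -4/3, 0, 1/6, 0, -17/1260, 0, …
ICs: h(0) = 0, h′(0) = 5, h′′(0) = 0, h′′′(0) = -8, h′′′′(0) = 0.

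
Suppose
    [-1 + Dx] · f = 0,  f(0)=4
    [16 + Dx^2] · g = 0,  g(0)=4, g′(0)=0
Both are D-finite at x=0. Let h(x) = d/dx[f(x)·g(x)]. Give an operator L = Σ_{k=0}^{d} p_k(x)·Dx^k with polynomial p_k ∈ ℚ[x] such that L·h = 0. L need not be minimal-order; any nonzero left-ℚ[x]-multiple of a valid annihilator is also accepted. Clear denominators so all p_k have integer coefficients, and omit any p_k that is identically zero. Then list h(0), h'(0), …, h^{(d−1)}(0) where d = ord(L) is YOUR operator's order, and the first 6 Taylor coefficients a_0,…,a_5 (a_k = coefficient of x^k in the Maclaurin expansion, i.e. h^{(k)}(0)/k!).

L = 17 - 2·Dx + Dx^2  (order 2).
h: a_k = 16, -240, -376, 1288/3, 2242/3, -66, …
ICs: h(0) = 16, h′(0) = -240.

f: a_k = 4, 4, 2, 2/3, 1/6, 1/30, …
g: a_k = 4, 0, -32, 0, 128/3, 0, …
f·g: L₀ = L_f ⊗_s L_g, ord ≤ 1·2.
Derive L from L₀ (diff closure).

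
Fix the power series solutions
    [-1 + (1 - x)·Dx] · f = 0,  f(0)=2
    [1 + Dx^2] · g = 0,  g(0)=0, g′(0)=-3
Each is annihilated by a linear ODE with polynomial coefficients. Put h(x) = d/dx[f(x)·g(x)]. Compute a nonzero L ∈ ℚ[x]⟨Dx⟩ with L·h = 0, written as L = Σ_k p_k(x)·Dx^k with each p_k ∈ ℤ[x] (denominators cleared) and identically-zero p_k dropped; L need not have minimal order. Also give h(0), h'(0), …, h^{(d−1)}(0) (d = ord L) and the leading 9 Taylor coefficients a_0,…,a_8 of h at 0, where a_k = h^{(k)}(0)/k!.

f: a_k = 2, 2, 2, 2, 2, 2, 2, 2, 2, …
g: a_k = 0, -3, 0, 1/2, 0, -1/40, 0, 1/1680, 0, …
h₀=f·g: eliminate ⇒ L₀, order ≤ 1·2.
Differentiate: ansatz ord ≤ ord L₀ ⇒ L.
L = (-1 - 2·x + x^2) + (-2 + 2·x)·Dx + (1 - 2·x + x^2)·Dx^2  (order 2).
h: a_k = -6, -12, -15, -20, -101/4, -303/10, -4241/120, -4241/105, -305353/6720, …
ICs: h(0) = -6, h′(0) = -12.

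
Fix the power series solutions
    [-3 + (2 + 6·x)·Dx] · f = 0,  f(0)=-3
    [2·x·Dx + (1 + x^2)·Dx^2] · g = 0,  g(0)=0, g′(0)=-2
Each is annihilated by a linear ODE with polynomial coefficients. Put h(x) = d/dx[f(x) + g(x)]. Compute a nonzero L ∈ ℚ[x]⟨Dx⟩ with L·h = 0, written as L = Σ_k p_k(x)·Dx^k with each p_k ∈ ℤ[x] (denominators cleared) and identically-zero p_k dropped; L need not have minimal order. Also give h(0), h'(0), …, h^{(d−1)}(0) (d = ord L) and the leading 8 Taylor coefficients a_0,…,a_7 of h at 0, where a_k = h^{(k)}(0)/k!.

f: a_k = -3, -9/2, 27/8, -81/16, 1215/128, -5103/256, 45927/1024, -216513/2048, …
g: a_k = 0, -2, 0, 2/3, 0, -2/5, 0, 2/7, …
Weyl lclm of L_f,L_g ⇒ L₀ (ord ≤ 3).
Differentiate: ansatz ord ≤ ord L₀ ⇒ L.
L = (-12 - 90·x + 36·x^2 + 54·x^3) + (-35 - 48·x - 102·x^2 + 144·x^3 + 189·x^4)·Dx + (-6 - 10·x + 36·x^2 + 44·x^3 + 42·x^4 + 54·x^5)·Dx^2  (order 2).
h: a_k = -13/2, 27/4, -211/16, 1215/32, -26027/256, 137781/512, -1511495/2048, 8444007/4096, …
ICs: h(0) = -13/2, h′(0) = 27/4.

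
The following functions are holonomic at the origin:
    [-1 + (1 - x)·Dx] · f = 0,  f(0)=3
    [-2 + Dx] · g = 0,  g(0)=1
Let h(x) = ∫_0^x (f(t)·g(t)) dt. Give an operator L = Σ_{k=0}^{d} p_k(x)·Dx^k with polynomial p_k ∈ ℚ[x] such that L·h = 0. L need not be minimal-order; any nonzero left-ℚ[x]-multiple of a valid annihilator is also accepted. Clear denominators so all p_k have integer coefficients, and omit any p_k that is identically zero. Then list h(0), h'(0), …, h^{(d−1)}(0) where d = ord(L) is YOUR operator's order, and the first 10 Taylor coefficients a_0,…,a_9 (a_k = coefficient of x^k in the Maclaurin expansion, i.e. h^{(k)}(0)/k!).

L = (3 - 2·x)·Dx + (-1 + x)·Dx^2  (order 2).
h: a_k = 0, 3, 9/2, 5, 19/4, 21/5, 109/30, 331/105, 155/56, 2327/945, …
ICs: h(0) = 0, h′(0) = 3.

f: a_k = 3, 3, 3, 3, 3, 3, 3, 3, 3, 3, …
g: a_k = 1, 2, 2, 4/3, 2/3, 4/15, 4/45, 8/315, 2/315, 4/2835, …
Product ⇒ symmetric product L₀, ord ≤ 1.
h=∫₀ˣh₀: take L = L₀·Dx.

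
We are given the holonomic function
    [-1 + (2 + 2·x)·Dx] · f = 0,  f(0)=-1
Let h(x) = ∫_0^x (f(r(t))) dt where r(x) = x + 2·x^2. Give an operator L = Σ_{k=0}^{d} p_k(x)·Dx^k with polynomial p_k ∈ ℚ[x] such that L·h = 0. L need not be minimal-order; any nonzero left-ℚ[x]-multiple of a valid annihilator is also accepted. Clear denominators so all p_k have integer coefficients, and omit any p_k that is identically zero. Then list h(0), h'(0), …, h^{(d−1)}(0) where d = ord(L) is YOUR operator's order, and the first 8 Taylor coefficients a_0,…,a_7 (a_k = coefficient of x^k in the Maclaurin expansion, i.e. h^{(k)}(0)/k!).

L = (-1 - 4·x)·Dx + (2 + 2·x + 4·x^2)·Dx^2  (order 2).
h: a_k = 0, -1, -1/4, -7/24, 7/64, 21/640, -119/1536, 27/1024, …
ICs: h(0) = 0, h′(0) = -1.

f: a_k = -1, -1/2, 1/8, -1/16, 5/128, -7/256, 21/1024, -33/2048, …
Substitute x→r, Dx→(1/r')Dx; clear ⇒ L₀.
Integrate: L := L₀·Dx.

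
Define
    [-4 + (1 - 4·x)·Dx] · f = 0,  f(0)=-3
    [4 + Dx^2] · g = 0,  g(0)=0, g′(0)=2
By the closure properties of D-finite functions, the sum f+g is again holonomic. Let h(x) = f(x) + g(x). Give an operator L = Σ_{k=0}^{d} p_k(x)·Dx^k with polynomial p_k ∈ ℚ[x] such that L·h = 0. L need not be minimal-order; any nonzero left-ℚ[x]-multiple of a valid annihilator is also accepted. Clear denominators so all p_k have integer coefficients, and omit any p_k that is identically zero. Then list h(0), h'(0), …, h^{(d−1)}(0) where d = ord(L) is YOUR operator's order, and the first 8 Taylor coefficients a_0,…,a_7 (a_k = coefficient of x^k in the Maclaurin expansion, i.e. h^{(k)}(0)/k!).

L = (400 - 128·x + 256·x^2) + (-36 + 176·x - 192·x^2 + 256·x^3)·Dx + (100 - 32·x + 64·x^2)·Dx^2 + (-9 + 44·x - 48·x^2 + 64·x^3)·Dx^3  (order 3).
h: a_k = -3, -10, -48, -580/3, -768, -46076/15, -12288, -15482888/315, …
ICs: h(0) = -3, h′(0) = -10, h′′(0) = -96.

f: a_k = -3, -12, -48, -192, -768, -3072, -12288, -49152, …
g: a_k = 0, 2, 0, -4/3, 0, 4/15, 0, -8/315, …
Weyl lclm of L_f,L_g ⇒ L₀ (ord ≤ 3).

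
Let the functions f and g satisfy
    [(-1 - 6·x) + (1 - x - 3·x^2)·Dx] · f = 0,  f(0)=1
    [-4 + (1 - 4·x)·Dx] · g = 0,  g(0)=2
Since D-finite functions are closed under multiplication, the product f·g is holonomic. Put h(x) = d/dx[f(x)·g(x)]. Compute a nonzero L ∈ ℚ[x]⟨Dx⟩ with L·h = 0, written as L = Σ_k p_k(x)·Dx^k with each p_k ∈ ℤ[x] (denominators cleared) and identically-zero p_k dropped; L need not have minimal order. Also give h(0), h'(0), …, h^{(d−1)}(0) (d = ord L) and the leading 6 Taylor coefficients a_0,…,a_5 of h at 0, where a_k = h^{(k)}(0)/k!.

L = (48 - 102·x - 354·x^2 + 192·x^3 + 1728·x^4) + (-5 + 27·x + 21·x^2 - 238·x^3 + 60·x^4 + 432·x^5)·Dx  (order 1).
h: a_k = 10, 96, 618, 3448, 17640, 85836, …
ICs: h(0) = 10.

f: a_k = 1, 1, 4, 7, 19, 40, …
g: a_k = 2, 8, 32, 128, 512, 2048, …
f·g: L₀ = L_f ⊗_s L_g, ord ≤ 1·1.
Derive L from L₀ (diff closure).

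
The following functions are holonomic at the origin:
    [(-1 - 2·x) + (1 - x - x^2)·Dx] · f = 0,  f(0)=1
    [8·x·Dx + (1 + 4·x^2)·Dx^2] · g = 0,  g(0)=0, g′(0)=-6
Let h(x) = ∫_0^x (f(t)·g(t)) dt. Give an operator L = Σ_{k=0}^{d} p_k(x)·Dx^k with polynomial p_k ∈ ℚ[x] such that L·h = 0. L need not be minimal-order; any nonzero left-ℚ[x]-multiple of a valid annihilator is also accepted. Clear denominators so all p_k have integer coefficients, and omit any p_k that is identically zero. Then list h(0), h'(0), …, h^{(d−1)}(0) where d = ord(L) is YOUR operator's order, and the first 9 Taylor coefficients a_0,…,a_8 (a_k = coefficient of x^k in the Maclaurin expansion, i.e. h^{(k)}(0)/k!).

L = (2 + 8·x + 24·x^2)·Dx + (2 - 4·x + 16·x^2 + 24·x^3)·Dx^2 + (-1 + x - 3·x^2 + 4·x^3 + 4·x^4)·Dx^3  (order 3).
h: a_k = 0, 0, -3, -2, -1, -2, -83/15, -216/35, -377/140, …
ICs: h(0) = 0, h′(0) = 0, h′′(0) = -6.

f: a_k = 1, 1, 2, 3, 5, 8, 13, 21, 34, …
g: a_k = 0, -6, 0, 8, 0, -96/5, 0, 384/7, 0, …
Sym-product of L_f,L_g gives L₀ (≤ ord 2).
∫: right-multiply L₀ by Dx.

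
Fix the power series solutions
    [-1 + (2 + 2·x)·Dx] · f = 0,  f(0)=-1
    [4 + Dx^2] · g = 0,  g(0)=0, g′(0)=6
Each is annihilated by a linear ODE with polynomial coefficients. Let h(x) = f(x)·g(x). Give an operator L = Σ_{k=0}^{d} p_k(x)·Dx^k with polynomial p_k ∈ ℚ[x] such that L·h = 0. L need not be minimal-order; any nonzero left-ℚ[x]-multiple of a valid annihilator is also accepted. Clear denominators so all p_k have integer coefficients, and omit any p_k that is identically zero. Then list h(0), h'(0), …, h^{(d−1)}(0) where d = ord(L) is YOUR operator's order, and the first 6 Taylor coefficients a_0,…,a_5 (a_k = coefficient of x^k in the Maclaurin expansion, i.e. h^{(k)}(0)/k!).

L = (19 + 32·x + 16·x^2) + (-4 - 4·x)·Dx + (4 + 8·x + 4·x^2)·Dx^2  (order 2).
h: a_k = 0, -6, -3, 19/4, 13/8, -341/320, …
ICs: h(0) = 0, h′(0) = -6.

f: a_k = -1, -1/2, 1/8, -1/16, 5/128, -7/256, …
g: a_k = 0, 6, 0, -4, 0, 4/5, …
f·g: L₀ = L_f ⊗_s L_g, ord ≤ 1·2.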